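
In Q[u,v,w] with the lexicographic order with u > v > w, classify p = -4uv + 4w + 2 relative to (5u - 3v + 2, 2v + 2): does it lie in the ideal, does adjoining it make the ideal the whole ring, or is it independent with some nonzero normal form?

First compute the reduced Gröbner basis of I by Buchberger's algorithm.
f_1 = 5u - 3v + 2, LT = u.
f_2 = 2v + 2, LT = v.

The S-polynomials (S(f_1,f_2)) all reduce to 0 modulo the current basis, so we have a Gröbner basis.
Inter-reduce: drop elements whose leading term is divisible by another's, tail-reduce, and make monic.
Reduced Gröbner basis: {u + 1, v + 1}.
Label its elements g_1 = u + 1, g_2 = v + 1.

Reduce p = -4uv + 4w + 2 modulo G:
  leading term uv: subtract (-4v)·g_1 from -4uv + 4w + 2 → 4v + 4w + 2
  leading term v: subtract (4)·g_2 from 4v + 4w + 2 → 4w - 2
  leading term w: no divisor's leading term divides it; move 4w to the remainder.
  leading term 1: no divisor's leading term divides it; move -2 to the remainder.
  normal form = 4w - 2.
The normal form is nonzero, so p ∉ I. Since p minus its normal form lies in I, I + (p) = I + (r) where r = 4w - 2; decide whether this ideal is the whole ring.
Run Buchberger on G together with r (pairs among the g_i already reduce to 0 since G is a Gröbner basis):
g_1 = u + 1, LT = u.
g_2 = v + 1, LT = v.
r = 4w - 2, LT = w.

The S-polynomials (S(g_1,g_2), S(g_1,r), S(g_2,r)) all reduce to 0 modulo the current basis, so we have a Gröbner basis.
Inter-reduce: drop elements whose leading term is divisible by another's, tail-reduce, and make monic.
Reduced Gröbner basis: {u + 1, v + 1, w - 1/2}.
The reduced Gröbner basis of I + (p) is {u + 1, v + 1, w - 1/2} ≠ {1}, a proper ideal, so the enlarged system stays consistent: p is independent of I, with normal form 4w - 2.

-4uv + 4w + 2 is independent of I; its normal form modulo I is 4w - 2.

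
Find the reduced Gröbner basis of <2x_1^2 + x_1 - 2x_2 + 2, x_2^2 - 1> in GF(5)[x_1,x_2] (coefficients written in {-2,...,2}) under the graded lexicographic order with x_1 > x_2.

f_1 = 2x_1^2 + x_1 - 2x_2 + 2, LT = x_1^2.
f_2 = x_2^2 - 1, LT = x_2^2.

The S-polynomials (S(f_1,f_2)) all reduce to 0 modulo the current basis, so we have a Gröbner basis.

G = {x_1^2 - 2x_1 - x_2 + 1, x_2^2 - 1}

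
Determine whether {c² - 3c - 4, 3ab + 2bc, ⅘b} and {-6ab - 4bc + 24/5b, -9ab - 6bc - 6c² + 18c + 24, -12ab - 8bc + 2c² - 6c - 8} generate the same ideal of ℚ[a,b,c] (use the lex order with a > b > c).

Yes, the ideals are equal.

Equality of ideals is decidable: compute both reduced Gröbner bases (unique for the ordering) and check whether they agree.
Buchberger on the first generating set:
f_1 = c² - 3c - 4, LT = c².
f_2 = 3ab + 2bc, LT = ab.
f_3 = ⅘b, LT = b.

The S-polynomials (S(f_1,f_2), S(f_1,f_3), S(f_2,f_3)) all reduce to 0 modulo the current basis, so we have a Gröbner basis.
Inter-reduce: drop elements whose leading term is divisible by another's, tail-reduce, and make monic.
Reduced Gröbner basis: {b, c² - 3c - 4}.

Buchberger on the second generating set:
h_1 = -6ab - 4bc + 24/5b, LT = ab.
h_2 = -9ab - 6bc - 6c² + 18c + 24, LT = ab.
h_3 = -12ab - 8bc + 2c² - 6c - 8, LT = ab.

S(h_1,h_2): lcm = ab. S = -⅘b - ⅔c² + 2c + 8/3.
  leading term b: no divisor's leading term divides it; move -⅘b to the remainder.
  leading term c²: no divisor's leading term divides it; move -⅔c² to the remainder.
  leading term c: no divisor's leading term divides it; move 2c to the remainder.
  leading term 1: no divisor's leading term divides it; move 8/3 to the remainder.
  remainder -⅘b - ⅔c² + 2c + 8/3 ≠ 0; add k_4 = -⅘b - ⅔c² + 2c + 8/3 to the basis.

S(h_1,h_3): lcm = ab. S = -⅘b + ⅙c² - ½c - ⅔.
  leading term b: subtract (1)·k_4 from -⅘b + ⅙c² - ½c - ⅔ → ⅚c² - 5/2c - 10/3
  leading term c²: no divisor's leading term divides it; move ⅚c² to the remainder.
  leading term c: no divisor's leading term divides it; move -5/2c to the remainder.
  leading term 1: no divisor's leading term divides it; move -10/3 to the remainder.
  remainder ⅚c² - 5/2c - 10/3 ≠ 0; add k_5 = ⅚c² - 5/2c - 10/3 to the basis.

The other S-polynomials (S(h_2,h_3), S(h_1,k_4), S(h_2,k_4), S(h_3,k_4), S(h_1,k_5), S(h_2,k_5), S(h_3,k_5), S(k_4,k_5)) all reduce to 0 modulo the current basis, so we have a Gröbner basis.
Inter-reduce: drop elements whose leading term is divisible by another's, tail-reduce, and make monic.
Reduced Gröbner basis: {b, c² - 3c - 4}.

Same reduced basis, so the two generating sets span the same ideal.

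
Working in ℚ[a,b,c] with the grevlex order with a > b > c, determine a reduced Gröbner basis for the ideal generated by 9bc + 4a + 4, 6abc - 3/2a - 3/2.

G = {a² + 25/16a + 9/16, bc + 4/9a + 4/9}

f_1 = 9bc + 4a + 4, LT = bc.
f_2 = 6abc - 3/2a - 3/2, LT = abc.

S(f_1,f_2): lcm = abc. S = 4/9a² + 25/36a + ¼.
  leading term a²: no divisor's leading term divides it; move 4/9a² to the remainder.
  leading term a: no divisor's leading term divides it; move 25/36a to the remainder.
  leading term 1: no divisor's leading term divides it; move ¼ to the remainder.
  remainder 4/9a² + 25/36a + ¼ ≠ 0; add g_3 = 4/9a² + 25/36a + ¼ to the basis.

S(f_1,g_3): leading monomials are coprime, so the S-polynomial reduces to 0 (Buchberger's first criterion).
S(f_2,g_3): lcm = a²bc. S = -25/16abc - ¼a² - 9/16bc - ¼a.
  leading term abc: subtract (-25/144a)·f_1 from -25/16abc - ¼a² - 9/16bc - ¼a → 4/9a² - 9/16bc + 4/9a
  leading term a²: subtract (1)·g_3 from 4/9a² - 9/16bc + 4/9a → -9/16bc - ¼a - ¼
  leading term bc: subtract (-1/16)·f_1 from -9/16bc - ¼a - ¼ → 0
  remainder 0.

Every S-polynomial of the final basis reduces to 0, so we have a Gröbner basis.
Inter-reduce: drop elements whose leading term is divisible by another's, tail-reduce, and make monic.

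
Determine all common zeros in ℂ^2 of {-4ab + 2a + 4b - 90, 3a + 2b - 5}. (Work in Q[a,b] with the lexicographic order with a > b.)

Compute a lex Gröbner basis by Buchberger's algorithm.
f_1 = -4ab + 2a + 4b - 90, LT = ab.
f_2 = 3a + 2b - 5, LT = a.

S(f_1,f_2): lcm = ab. S = -1/2a - 2/3b^2 + 2/3b + 45/2.
  leading term a: subtract (-1/6)·f_2 from -1/2a - 2/3b^2 + 2/3b + 45/2 → -2/3b^2 + b + 65/3
  leading term b^2: no divisor's leading term divides it; move -2/3b^2 to the remainder.
  leading term b: no divisor's leading term divides it; move b to the remainder.
  leading term 1: no divisor's leading term divides it; move 65/3 to the remainder.
  remainder -2/3b^2 + b + 65/3 ≠ 0; add h_3 = -2/3b^2 + b + 65/3 to the basis.

The other S-polynomials (S(f_1,h_3), S(f_2,h_3)) all reduce to 0 modulo the current basis, so we have a Gröbner basis.
Inter-reduce: drop elements whose leading term is divisible by another's, tail-reduce, and make monic.
Reduced Gröbner basis: {a + 2/3b - 5/3, b^2 - 3/2b - 65/2}.

Elimination: the polynomial b^2 - 3/2b - 65/2 lies in the elimination ideal for b, so b ∈ {-5, 13/2}. For each such b, the remaining basis elements (now univariate) give the rest of the solution.
  b = -5: the earlier basis element becomes a - 5 = 0, giving a = 5 — point (5, -5).
  b = 13/2: the earlier basis element becomes a + 8/3 = 0, giving a = -8/3 — point (-8/3, 13/2).

{(5, -5), (-8/3, 13/2)}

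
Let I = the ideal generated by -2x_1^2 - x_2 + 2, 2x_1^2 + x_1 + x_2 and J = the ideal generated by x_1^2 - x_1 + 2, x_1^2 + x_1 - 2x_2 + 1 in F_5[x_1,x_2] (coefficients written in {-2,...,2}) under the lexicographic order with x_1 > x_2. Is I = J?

Two ideals are equal iff their reduced Gröbner bases coincide (the reduced basis is unique for a fixed ordering).
Buchberger on the first generating set:
f_1 = -2x_1^2 - x_2 + 2, LT = x_1^2.
f_2 = 2x_1^2 + x_1 + x_2, LT = x_1^2.

S(f_1,f_2): lcm = x_1^2. S = 2x_1 - 1.
  leading term x_1: no divisor's leading term divides it; move 2x_1 to the remainder.
  leading term 1: no divisor's leading term divides it; move -1 to the remainder.
  remainder 2x_1 - 1 ≠ 0; add g_3 = 2x_1 - 1 to the basis.

S(f_1,g_3): lcm = x_1^2. S = -2x_1 - 2x_2 - 1.
  leading term x_1: subtract (-1)·g_3 from -2x_1 - 2x_2 - 1 → -2x_2 - 2
  leading term x_2: no divisor's leading term divides it; move -2x_2 to the remainder.
  leading term 1: no divisor's leading term divides it; move -2 to the remainder.
  remainder -2x_2 - 2 ≠ 0; add g_4 = -2x_2 - 2 to the basis.

The other S-polynomials (S(f_2,g_3), S(f_1,g_4), S(f_2,g_4), S(g_3,g_4)) all reduce to 0 modulo the current basis, so we have a Gröbner basis.
Inter-reduce: drop elements whose leading term is divisible by another's, tail-reduce, and make monic.
Reduced Gröbner basis: {x_1 + 2, x_2 + 1}.

Buchberger on the second generating set:
h_1 = x_1^2 - x_1 + 2, LT = x_1^2.
h_2 = x_1^2 + x_1 - 2x_2 + 1, LT = x_1^2.

S(h_1,h_2): lcm = x_1^2. S = -2x_1 + 2x_2 + 1.
  leading term x_1: no divisor's leading term divides it; move -2x_1 to the remainder.
  leading term x_2: no divisor's leading term divides it; move 2x_2 to the remainder.
  leading term 1: no divisor's leading term divides it; move 1 to the remainder.
  remainder -2x_1 + 2x_2 + 1 ≠ 0; add k_3 = -2x_1 + 2x_2 + 1 to the basis.

S(h_1,k_3): lcm = x_1^2. S = x_1x_2 + 2x_1 + 2.
  leading term x_1x_2: subtract (2x_2)·k_3 from x_1x_2 + 2x_1 + 2 → 2x_1 + x_2^2 - 2x_2 + 2
  leading term x_1: subtract (-1)·k_3 from 2x_1 + x_2^2 - 2x_2 + 2 → x_2^2 - 2
  leading term x_2^2: no divisor's leading term divides it; move x_2^2 to the remainder.
  leading term 1: no divisor's leading term divides it; move -2 to the remainder.
  remainder x_2^2 - 2 ≠ 0; add k_4 = x_2^2 - 2 to the basis.

The other S-polynomials (S(h_2,k_3), S(h_1,k_4), S(h_2,k_4), S(k_3,k_4)) all reduce to 0 modulo the current basis, so we have a Gröbner basis.
Inter-reduce: drop elements whose leading term is divisible by another's, tail-reduce, and make monic.
Reduced Gröbner basis: {x_1 - x_2 + 2, x_2^2 - 2}.

The bases are distinct; the ideals are different.
The same test decides containment: I ⊆ J iff every generator of I reduces to 0 modulo a Gröbner basis of J.

No, the ideals differ.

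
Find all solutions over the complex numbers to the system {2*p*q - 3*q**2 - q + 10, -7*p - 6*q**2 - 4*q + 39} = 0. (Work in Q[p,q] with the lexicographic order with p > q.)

{(1, 2), (109/112 - 15*sqrt(1129)/112, -53/24 - sqrt(1129)/24), (109/112 + 15*sqrt(1129)/112, -53/24 + sqrt(1129)/24)}

Compute a lex Gröbner basis by Buchberger's algorithm.
f_1 = 2*p*q - 3*q**2 - q + 10, LT = p*q.
f_2 = -7*p - 6*q**2 - 4*q + 39, LT = p.

S(f_1,f_2): lcm = p*q. S = -6/7*q**3 - 29/14*q**2 + 71/14*q + 5.
  leading term q**3: no divisor's leading term divides it; move -6/7*q**3 to the remainder.
  leading term q**2: no divisor's leading term divides it; move -29/14*q**2 to the remainder.
  leading term q: no divisor's leading term divides it; move 71/14*q to the remainder.
  leading term 1: no divisor's leading term divides it; move 5 to the remainder.
  remainder -6/7*q**3 - 29/14*q**2 + 71/14*q + 5 ≠ 0; add h_3 = -6/7*q**3 - 29/14*q**2 + 71/14*q + 5 to the basis.

S(f_1,h_3): lcm = p*q**3. S = -29/12*p*q**2 + 71/12*p*q + 35/6*p - 3/2*q**4 - 1/2*q**3 + 5*q**2.
  leading term p*q**2: subtract (-29/24*q)·f_1 from -29/12*p*q**2 + 71/12*p*q + 35/6*p - 3/2*q**4 - 1/2*q**3 + 5*q**2 → 71/12*p*q + 35/6*p - 3/2*q**4 - 33/8*q**3 + 91/24*q**2 + 145/12*q
  leading term p*q: subtract (71/24)·f_1 from 71/12*p*q + 35/6*p - 3/2*q**4 - 33/8*q**3 + 91/24*q**2 + 145/12*q → 35/6*p - 3/2*q**4 - 33/8*q**3 + 38/3*q**2 + 361/24*q - 355/12
  leading term p: subtract (-5/6)·f_2 from 35/6*p - 3/2*q**4 - 33/8*q**3 + 38/3*q**2 + 361/24*q - 355/12 → -3/2*q**4 - 33/8*q**3 + 23/3*q**2 + 281/24*q + 35/12
  leading term q**4: subtract (7/4*q)·h_3 from -3/2*q**4 - 33/8*q**3 + 23/3*q**2 + 281/24*q + 35/12 → -1/2*q**3 - 29/24*q**2 + 71/24*q + 35/12
  leading term q**3: subtract (7/12)·h_3 from -1/2*q**3 - 29/24*q**2 + 71/24*q + 35/12 → 0
  remainder 0.

S(f_2,h_3): leading monomials are coprime, so the S-polynomial reduces to 0 (Buchberger's first criterion).
Every S-polynomial of the final basis reduces to 0, so we have a Gröbner basis.
Inter-reduce: drop elements whose leading term is divisible by another's, tail-reduce, and make monic.
Reduced Gröbner basis: {p + 6/7*q**2 + 4/7*q - 39/7, q**3 + 29/12*q**2 - 71/12*q - 35/6}.

A lex Gröbner basis eliminates variables successively. Here q**3 + 29/12*q**2 - 71/12*q - 35/6 depends only on q, with roots {2, -53/24 - sqrt(1129)/24, -53/24 + sqrt(1129)/24}; lifting each root through the earlier basis elements recovers the full solutions.
  q = 2: the earlier basis element becomes p - 1 = 0, giving p = 1 — point (1, 2).
  q = -53/24 - sqrt(1129)/24: the earlier basis element becomes p - 109/112 + 15*sqrt(1129)/112 = 0, giving p = 109/112 - 15*sqrt(1129)/112 — point (109/112 - 15*sqrt(1129)/112, -53/24 - sqrt(1129)/24).
  q = -53/24 + sqrt(1129)/24: the earlier basis element becomes p - 15*sqrt(1129)/112 - 109/112 = 0, giving p = 109/112 + 15*sqrt(1129)/112 — point (109/112 + 15*sqrt(1129)/112, -53/24 + sqrt(1129)/24).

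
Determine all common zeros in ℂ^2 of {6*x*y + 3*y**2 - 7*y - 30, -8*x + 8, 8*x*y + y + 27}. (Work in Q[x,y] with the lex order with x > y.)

Compute a lex Gröbner basis by Buchberger's algorithm.
f_1 = 6*x*y + 3*y**2 - 7*y - 30, LT = x*y.
f_2 = -8*x + 8, LT = x.
f_3 = 8*x*y + y + 27, LT = x*y.

S(f_1,f_2): lcm = x*y. S = 1/2*y**2 - 1/6*y - 5.
  reduce S modulo (f_1, f_2, f_3):
  remainder 1/2*y**2 - 1/6*y - 5 ≠ 0; add h_4 = 1/2*y**2 - 1/6*y - 5 to the basis.

S(f_1,f_3): lcm = x*y. S = 1/2*y**2 - 31/24*y - 67/8.
  reduce S modulo (f_1, f_2, f_3, h_4):
  remainder -9/8*y - 27/8 ≠ 0; add h_5 = -9/8*y - 27/8 to the basis.

The other S-polynomials (S(f_2,f_3), S(f_1,h_4), S(f_2,h_4), S(f_3,h_4), S(f_1,h_5), S(f_2,h_5), S(f_3,h_5), S(h_4,h_5)) all reduce to 0 modulo the current basis, so we have a Gröbner basis.
Inter-reduce: drop elements whose leading term is divisible by another's, tail-reduce, and make monic.
Reduced Gröbner basis: {x - 1, y + 3}.

From the last basis element, y + 3 = 0, so y takes values in {-3}. Each choice, substituted upward through the basis, yields the corresponding point(s) of the solution set.
  y = -3: the earlier basis element becomes x - 1 = 0, giving x = 1 — point (1, -3).

{(1, -3)}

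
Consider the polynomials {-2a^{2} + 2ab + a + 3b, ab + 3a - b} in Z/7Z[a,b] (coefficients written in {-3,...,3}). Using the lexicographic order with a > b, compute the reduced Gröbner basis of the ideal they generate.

f_1 = -2a^{2} + 2ab + a + 3b, LT = a^{2}.
f_2 = ab + 3a - b, LT = ab.

S(f_1,f_2): lcm = a^{2}b. S = -3a^{2} - ab^{2} - 3ab + 2b^{2}.
  leading term a^{2}: subtract (-2)·f_1 from -3a^{2} - ab^{2} - 3ab + 2b^{2} → -ab^{2} + ab + 2a + 2b^{2} - b
  leading term ab^{2}: subtract (-b)·f_2 from -ab^{2} + ab + 2a + 2b^{2} - b → -3ab + 2a + b^{2} - b
  leading term ab: subtract (-3)·f_2 from -3ab + 2a + b^{2} - b → -3a + b^{2} + 3b
  leading term a: no divisor's leading term divides it; move -3a to the remainder.
  leading term b^{2}: no divisor's leading term divides it; move b^{2} to the remainder.
  leading term b: no divisor's leading term divides it; move 3b to the remainder.
  remainder -3a + b^{2} + 3b ≠ 0; add g_3 = -3a + b^{2} + 3b to the basis.

S(f_2,g_3): lcm = ab. S = 3a - 2b^{3} + b^{2} - b.
  leading term a: subtract (-1)·g_3 from 3a - 2b^{3} + b^{2} - b → -2b^{3} + 2b^{2} + 2b
  leading term b^{3}: no divisor's leading term divides it; move -2b^{3} to the remainder.
  leading term b^{2}: no divisor's leading term divides it; move 2b^{2} to the remainder.
  leading term b: no divisor's leading term divides it; move 2b to the remainder.
  remainder -2b^{3} + 2b^{2} + 2b ≠ 0; add g_4 = -2b^{3} + 2b^{2} + 2b to the basis.

The other S-polynomials (S(f_1,g_3), S(f_1,g_4), S(f_2,g_4), S(g_3,g_4)) all reduce to 0 modulo the current basis, so we have a Gröbner basis.
Inter-reduce: drop elements whose leading term is divisible by another's, tail-reduce, and make monic.

G = {a + 2b^{2} - b, b^{3} - b^{2} - b}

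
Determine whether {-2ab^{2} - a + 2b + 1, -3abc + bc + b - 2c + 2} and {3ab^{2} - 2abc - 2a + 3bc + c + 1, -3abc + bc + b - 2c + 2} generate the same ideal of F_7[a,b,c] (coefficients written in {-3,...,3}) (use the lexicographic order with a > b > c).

Since reduced Gröbner bases are canonical representatives of ideals under a given ordering, it suffices to compute and compare them.
Buchberger on the first generating set:
f_1 = -2ab^{2} - a + 2b + 1, LT = ab^{2}.
f_2 = -3abc + bc + b - 2c + 2, LT = abc.

S(f_1,f_2): lcm = ab^{2}c. S = -3ac - 2b^{2}c - 2b^{2} + 3bc + 3b + 3c.
  leading term ac: no divisor's leading term divides it; move -3ac to the remainder.
  leading term b^{2}c: no divisor's leading term divides it; move -2b^{2}c to the remainder.
  leading term b^{2}: no divisor's leading term divides it; move -2b^{2} to the remainder.
  leading term bc: no divisor's leading term divides it; move 3bc to the remainder.
  leading term b: no divisor's leading term divides it; move 3b to the remainder.
  leading term c: no divisor's leading term divides it; move 3c to the remainder.
  remainder -3ac - 2b^{2}c - 2b^{2} + 3bc + 3b + 3c ≠ 0; add g_3 = -3ac - 2b^{2}c - 2b^{2} + 3bc + 3b + 3c to the basis.

S(f_1,g_3): lcm = ab^{2}c. S = -3ac - 3b^{4}c - 3b^{4} + b^{3}c + b^{3} + b^{2}c - bc + 3c.
  leading term ac: subtract (1)·g_3 from -3ac - 3b^{4}c - 3b^{4} + b^{3}c + b^{3} + b^{2}c - bc + 3c → -3b^{4}c - 3b^{4} + b^{3}c + b^{3} + 3b^{2}c + 2b^{2} + 3bc - 3b
  leading term b^{4}c: no divisor's leading term divides it; move -3b^{4}c to the remainder.
  leading term b^{4}: no divisor's leading term divides it; move -3b^{4} to the remainder.
  leading term b^{3}c: no divisor's leading term divides it; move b^{3}c to the remainder.
  leading term b^{3}: no divisor's leading term divides it; move b^{3} to the remainder.
  leading term b^{2}c: no divisor's leading term divides it; move 3b^{2}c to the remainder.
  leading term b^{2}: no divisor's leading term divides it; move 2b^{2} to the remainder.
  leading term bc: no divisor's leading term divides it; move 3bc to the remainder.
  leading term b: no divisor's leading term divides it; move -3b to the remainder.
  remainder -3b^{4}c - 3b^{4} + b^{3}c + b^{3} + 3b^{2}c + 2b^{2} + 3bc - 3b ≠ 0; add g_4 = -3b^{4}c - 3b^{4} + b^{3}c + b^{3} + 3b^{2}c + 2b^{2} + 3bc - 3b to the basis.

S(f_2,g_3): lcm = abc. S = -3b^{3}c - 3b^{3} + b^{2}c + b^{2} + 3bc + 2b + 3c - 3.
  leading term b^{3}c: no divisor's leading term divides it; move -3b^{3}c to the remainder.
  leading term b^{3}: no divisor's leading term divides it; move -3b^{3} to the remainder.
  leading term b^{2}c: no divisor's leading term divides it; move b^{2}c to the remainder.
  leading term b^{2}: no divisor's leading term divides it; move b^{2} to the remainder.
  leading term bc: no divisor's leading term divides it; move 3bc to the remainder.
  leading term b: no divisor's leading term divides it; move 2b to the remainder.
  leading term c: no divisor's leading term divides it; move 3c to the remainder.
  leading term 1: no divisor's leading term divides it; move -3 to the remainder.
  remainder -3b^{3}c - 3b^{3} + b^{2}c + b^{2} + 3bc + 2b + 3c - 3 ≠ 0; add g_5 = -3b^{3}c - 3b^{3} + b^{2}c + b^{2} + 3bc + 2b + 3c - 3 to the basis.

The other S-polynomials (S(f_1,g_4), S(f_2,g_4), S(g_3,g_4), S(f_1,g_5), S(f_2,g_5), S(g_3,g_5), S(g_4,g_5)) all reduce to 0 modulo the current basis, so we have a Gröbner basis.
Inter-reduce: drop elements whose leading term is divisible by another's, tail-reduce, and make monic.
Reduced Gröbner basis: {ab^{2} - 3a - b + 3, ac + 3b^{2}c + 3b^{2} - bc - b - c, b^{3}c + b^{3} + 2b^{2}c + 2b^{2} - bc - 3b - c + 1}.

Buchberger on the second generating set:
h_1 = 3ab^{2} - 2abc - 2a + 3bc + c + 1, LT = ab^{2}.
h_2 = -3abc + bc + b - 2c + 2, LT = abc.

S(h_1,h_2): lcm = ab^{2}c. S = -3abc^{2} - 3ac - 2b^{2}c - 2b^{2} + bc^{2} - 3bc + 3b - 2c^{2} - 2c.
  leading term abc^{2}: subtract (c)·h_2 from -3abc^{2} - 3ac - 2b^{2}c - 2b^{2} + bc^{2} - 3bc + 3b - 2c^{2} - 2c → -3ac - 2b^{2}c - 2b^{2} + 3bc + 3b + 3c
  leading term ac: no divisor's leading term divides it; move -3ac to the remainder.
  leading term b^{2}c: no divisor's leading term divides it; move -2b^{2}c to the remainder.
  leading term b^{2}: no divisor's leading term divides it; move -2b^{2} to the remainder.
  leading term bc: no divisor's leading term divides it; move 3bc to the remainder.
  leading term b: no divisor's leading term divides it; move 3b to the remainder.
  leading term c: no divisor's leading term divides it; move 3c to the remainder.
  remainder -3ac - 2b^{2}c - 2b^{2} + 3bc + 3b + 3c ≠ 0; add k_3 = -3ac - 2b^{2}c - 2b^{2} + 3bc + 3b + 3c to the basis.

S(h_1,k_3): lcm = ab^{2}c. S = -3abc^{2} - 3ac - 3b^{4}c - 3b^{4} + b^{3}c + b^{3} + b^{2}c + bc^{2} - 2c^{2} - 2c.
  leading term abc^{2}: subtract (c)·h_2 from -3abc^{2} - 3ac - 3b^{4}c - 3b^{4} + b^{3}c + b^{3} + b^{2}c + bc^{2} - 2c^{2} - 2c → -3ac - 3b^{4}c - 3b^{4} + b^{3}c + b^{3} + b^{2}c - bc + 3c
  leading term ac: subtract (1)·k_3 from -3ac - 3b^{4}c - 3b^{4} + b^{3}c + b^{3} + b^{2}c - bc + 3c → -3b^{4}c - 3b^{4} + b^{3}c + b^{3} + 3b^{2}c + 2b^{2} + 3bc - 3b
  leading term b^{4}c: no divisor's leading term divides it; move -3b^{4}c to the remainder.
  leading term b^{4}: no divisor's leading term divides it; move -3b^{4} to the remainder.
  leading term b^{3}c: no divisor's leading term divides it; move b^{3}c to the remainder.
  leading term b^{3}: no divisor's leading term divides it; move b^{3} to the remainder.
  leading term b^{2}c: no divisor's leading term divides it; move 3b^{2}c to the remainder.
  leading term b^{2}: no divisor's leading term divides it; move 2b^{2} to the remainder.
  leading term bc: no divisor's leading term divides it; move 3bc to the remainder.
  leading term b: no divisor's leading term divides it; move -3b to the remainder.
  remainder -3b^{4}c - 3b^{4} + b^{3}c + b^{3} + 3b^{2}c + 2b^{2} + 3bc - 3b ≠ 0; add k_4 = -3b^{4}c - 3b^{4} + b^{3}c + b^{3} + 3b^{2}c + 2b^{2} + 3bc - 3b to the basis.

S(h_2,k_3): lcm = abc. S = -3b^{3}c - 3b^{3} + b^{2}c + b^{2} + 3bc + 2b + 3c - 3.
  leading term b^{3}c: no divisor's leading term divides it; move -3b^{3}c to the remainder.
  leading term b^{3}: no divisor's leading term divides it; move -3b^{3} to the remainder.
  leading term b^{2}c: no divisor's leading term divides it; move b^{2}c to the remainder.
  leading term b^{2}: no divisor's leading term divides it; move b^{2} to the remainder.
  leading term bc: no divisor's leading term divides it; move 3bc to the remainder.
  leading term b: no divisor's leading term divides it; move 2b to the remainder.
  leading term c: no divisor's leading term divides it; move 3c to the remainder.
  leading term 1: no divisor's leading term divides it; move -3 to the remainder.
  remainder -3b^{3}c - 3b^{3} + b^{2}c + b^{2} + 3bc + 2b + 3c - 3 ≠ 0; add k_5 = -3b^{3}c - 3b^{3} + b^{2}c + b^{2} + 3bc + 2b + 3c - 3 to the basis.

The other S-polynomials (S(h_1,k_4), S(h_2,k_4), S(k_3,k_4), S(h_1,k_5), S(h_2,k_5), S(k_3,k_5), S(k_4,k_5)) all reduce to 0 modulo the current basis, so we have a Gröbner basis.
Inter-reduce: drop elements whose leading term is divisible by another's, tail-reduce, and make monic.
Reduced Gröbner basis: {ab^{2} - 3a - b + 3, ac + 3b^{2}c + 3b^{2} - bc - b - c, b^{3}c + b^{3} + 2b^{2}c + 2b^{2} - bc - 3b - c + 1}.

The two bases agree; hence the ideals are identical.
The same test decides containment: I ⊆ J iff every generator of I reduces to 0 modulo a Gröbner basis of J.

Yes, the ideals are equal.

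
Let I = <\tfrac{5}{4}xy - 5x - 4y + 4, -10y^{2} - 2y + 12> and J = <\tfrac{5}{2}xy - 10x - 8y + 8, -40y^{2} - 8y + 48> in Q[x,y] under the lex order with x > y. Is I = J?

For a fixed monomial order, each ideal has a unique reduced Gröbner basis; comparing bases decides equality.
Buchberger on the first generating set:
f_1 = \tfrac{5}{4}xy - 5x - 4y + 4, LT = xy.
f_2 = -10y^{2} - 2y + 12, LT = y^{2}.

S(f_1,f_2): lcm = xy^{2}. S = -\tfrac{21}{5}xy + \tfrac{6}{5}x - \tfrac{16}{5}y^{2} + \tfrac{16}{5}y.
  leading term xy: subtract (-\tfrac{84}{25})·f_1 from -\tfrac{21}{5}xy + \tfrac{6}{5}x - \tfrac{16}{5}y^{2} + \tfrac{16}{5}y → -\tfrac{78}{5}x - \tfrac{16}{5}y^{2} - \tfrac{256}{25}y + \tfrac{336}{25}
  leading term x: no divisor's leading term divides it; move -\tfrac{78}{5}x to the remainder.
  leading term y^{2}: subtract (\tfrac{8}{25})·f_2 from -\tfrac{16}{5}y^{2} - \tfrac{256}{25}y + \tfrac{336}{25} → -\tfrac{48}{5}y + \tfrac{48}{5}
  leading term y: no divisor's leading term divides it; move -\tfrac{48}{5}y to the remainder.
  leading term 1: no divisor's leading term divides it; move \tfrac{48}{5} to the remainder.
  remainder -\tfrac{78}{5}x - \tfrac{48}{5}y + \tfrac{48}{5} ≠ 0; add g_3 = -\tfrac{78}{5}x - \tfrac{48}{5}y + \tfrac{48}{5} to the basis.

The other S-polynomials (S(f_1,g_3), S(f_2,g_3)) all reduce to 0 modulo the current basis, so we have a Gröbner basis.
Inter-reduce: drop elements whose leading term is divisible by another's, tail-reduce, and make monic.
Reduced Gröbner basis: {x + \tfrac{8}{13}y - \tfrac{8}{13}, y^{2} + \tfrac{1}{5}y - \tfrac{6}{5}}.

Buchberger on the second generating set:
h_1 = \tfrac{5}{2}xy - 10x - 8y + 8, LT = xy.
h_2 = -40y^{2} - 8y + 48, LT = y^{2}.

S(h_1,h_2): lcm = xy^{2}. S = -\tfrac{21}{5}xy + \tfrac{6}{5}x - \tfrac{16}{5}y^{2} + \tfrac{16}{5}y.
  leading term xy: subtract (-\tfrac{42}{25})·h_1 from -\tfrac{21}{5}xy + \tfrac{6}{5}x - \tfrac{16}{5}y^{2} + \tfrac{16}{5}y → -\tfrac{78}{5}x - \tfrac{16}{5}y^{2} - \tfrac{256}{25}y + \tfrac{336}{25}
  leading term x: no divisor's leading term divides it; move -\tfrac{78}{5}x to the remainder.
  leading term y^{2}: subtract (\tfrac{2}{25})·h_2 from -\tfrac{16}{5}y^{2} - \tfrac{256}{25}y + \tfrac{336}{25} → -\tfrac{48}{5}y + \tfrac{48}{5}
  leading term y: no divisor's leading term divides it; move -\tfrac{48}{5}y to the remainder.
  leading term 1: no divisor's leading term divides it; move \tfrac{48}{5} to the remainder.
  remainder -\tfrac{78}{5}x - \tfrac{48}{5}y + \tfrac{48}{5} ≠ 0; add k_3 = -\tfrac{78}{5}x - \tfrac{48}{5}y + \tfrac{48}{5} to the basis.

The other S-polynomials (S(h_1,k_3), S(h_2,k_3)) all reduce to 0 modulo the current basis, so we have a Gröbner basis.
Inter-reduce: drop elements whose leading term is divisible by another's, tail-reduce, and make monic.
Reduced Gröbner basis: {x + \tfrac{8}{13}y - \tfrac{8}{13}, y^{2} + \tfrac{1}{5}y - \tfrac{6}{5}}.

The two bases agree; hence the ideals are identical.

Yes, the ideals are equal.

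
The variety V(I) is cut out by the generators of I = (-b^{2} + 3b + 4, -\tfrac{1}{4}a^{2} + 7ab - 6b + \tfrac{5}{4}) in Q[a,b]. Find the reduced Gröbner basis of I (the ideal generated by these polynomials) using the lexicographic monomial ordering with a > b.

G = {a^{2} - 28ab + 24b - 5, b^{2} - 3b - 4}

f_1 = -b^{2} + 3b + 4, LT = b^{2}.
f_2 = -\tfrac{1}{4}a^{2} + 7ab - 6b + \tfrac{5}{4}, LT = a^{2}.

The S-polynomials (S(f_1,f_2)) all reduce to 0 modulo the current basis, so we have a Gröbner basis.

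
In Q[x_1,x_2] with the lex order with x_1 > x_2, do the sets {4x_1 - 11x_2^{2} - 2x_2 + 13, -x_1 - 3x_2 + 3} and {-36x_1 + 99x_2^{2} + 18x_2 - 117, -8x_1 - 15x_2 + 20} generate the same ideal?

No, the ideals differ.

Equality of ideals is decidable: compute both reduced Gröbner bases (unique for the ordering) and check whether they agree.
Buchberger on the first generating set:
f_1 = 4x_1 - 11x_2^{2} - 2x_2 + 13, LT = x_1.
f_2 = -x_1 - 3x_2 + 3, LT = x_1.

S(f_1,f_2): lcm = x_1. S = -\tfrac{11}{4}x_2^{2} - \tfrac{7}{2}x_2 + \tfrac{25}{4}.
  reduce S modulo (f_1, f_2):
  remainder -\tfrac{11}{4}x_2^{2} - \tfrac{7}{2}x_2 + \tfrac{25}{4} ≠ 0; add g_3 = -\tfrac{11}{4}x_2^{2} - \tfrac{7}{2}x_2 + \tfrac{25}{4} to the basis.

The other S-polynomials (S(f_1,g_3), S(f_2,g_3)) all reduce to 0 modulo the current basis, so we have a Gröbner basis.
Inter-reduce: drop elements whose leading term is divisible by another's, tail-reduce, and make monic.
Reduced Gröbner basis: {x_1 + 3x_2 - 3, x_2^{2} + \tfrac{14}{11}x_2 - \tfrac{25}{11}}.

Buchberger on the second generating set:
h_1 = -36x_1 + 99x_2^{2} + 18x_2 - 117, LT = x_1.
h_2 = -8x_1 - 15x_2 + 20, LT = x_1.

S(h_1,h_2): lcm = x_1. S = -\tfrac{11}{4}x_2^{2} - \tfrac{19}{8}x_2 + \tfrac{23}{4}.
  reduce S modulo (h_1, h_2):
  remainder -\tfrac{11}{4}x_2^{2} - \tfrac{19}{8}x_2 + \tfrac{23}{4} ≠ 0; add k_3 = -\tfrac{11}{4}x_2^{2} - \tfrac{19}{8}x_2 + \tfrac{23}{4} to the basis.

The other S-polynomials (S(h_1,k_3), S(h_2,k_3)) all reduce to 0 modulo the current basis, so we have a Gröbner basis.
Inter-reduce: drop elements whose leading term is divisible by another's, tail-reduce, and make monic.
Reduced Gröbner basis: {x_1 + \tfrac{15}{8}x_2 - \tfrac{5}{2}, x_2^{2} + \tfrac{19}{22}x_2 - \tfrac{23}{11}}.

The bases are distinct; the ideals are different.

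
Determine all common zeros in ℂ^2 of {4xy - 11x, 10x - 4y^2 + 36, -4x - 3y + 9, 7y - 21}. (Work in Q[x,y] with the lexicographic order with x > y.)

Compute a lex Gröbner basis by Buchberger's algorithm.
f_1 = 4xy - 11x, LT = xy.
f_2 = 10x - 4y^2 + 36, LT = x.
f_3 = -4x - 3y + 9, LT = x.
f_4 = 7y - 21, LT = y.

The S-polynomials (S(f_1,f_2), S(f_1,f_3), S(f_1,f_4), S(f_2,f_3), S(f_2,f_4), S(f_3,f_4)) all reduce to 0 modulo the current basis, so we have a Gröbner basis.
Inter-reduce: drop elements whose leading term is divisible by another's, tail-reduce, and make monic.
Reduced Gröbner basis: {x, y - 3}.

From the last basis element, y - 3 = 0, so y takes values in {3}. Each choice, substituted upward through the basis, yields the corresponding point(s) of the solution set.
  y = 3: the earlier basis element becomes x = 0, giving x = 0 — point (0, 3).

{(0, 3)}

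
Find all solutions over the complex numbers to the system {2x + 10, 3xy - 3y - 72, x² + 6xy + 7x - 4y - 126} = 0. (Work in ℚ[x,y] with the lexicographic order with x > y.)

{(-5, -4)}

Compute a lex Gröbner basis by Buchberger's algorithm.
f_1 = 2x + 10, LT = x.
f_2 = 3xy - 3y - 72, LT = xy.
f_3 = x² + 6xy + 7x - 4y - 126, LT = x².

S(f_1,f_2): lcm = xy. S = 6y + 24.
  leading term y: no divisor's leading term divides it; move 6y to the remainder.
  leading term 1: no divisor's leading term divides it; move 24 to the remainder.
  remainder 6y + 24 ≠ 0; add h_4 = 6y + 24 to the basis.

The other S-polynomials (S(f_1,f_3), S(f_2,f_3), S(f_1,h_4), S(f_2,h_4), S(f_3,h_4)) all reduce to 0 modulo the current basis, so we have a Gröbner basis.
Inter-reduce: drop elements whose leading term is divisible by another's, tail-reduce, and make monic.
Reduced Gröbner basis: {x + 5, y + 4}.

A lex Gröbner basis eliminates variables successively. Here y + 4 depends only on y, with roots {-4}; lifting each root through the earlier basis elements recovers the full solutions.
  y = -4: the earlier basis element becomes x + 5 = 0, giving x = -5 — point (-5, -4).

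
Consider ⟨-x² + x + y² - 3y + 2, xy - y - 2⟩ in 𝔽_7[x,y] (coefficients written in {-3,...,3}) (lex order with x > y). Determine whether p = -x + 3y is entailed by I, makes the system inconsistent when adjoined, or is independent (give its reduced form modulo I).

-x + 3y is independent of I; its normal form modulo I is 3y³ - 2y² + 2y.

First compute the reduced Gröbner basis of I by Buchberger's algorithm.
f_1 = -x² + x + y² - 3y + 2, LT = x².
f_2 = xy - y - 2, LT = xy.

S(f_1,f_2): lcm = x²y. S = 2x - y³ + 3y² - 2y.
  reduce S modulo (f_1, f_2):
  remainder 2x - y³ + 3y² - 2y ≠ 0; add h_3 = 2x - y³ + 3y² - 2y to the basis.

S(f_2,h_3): lcm = xy. S = -3y⁴ + 2y³ + y² - y - 2.
  reduce S modulo (f_1, f_2, h_3):
  remainder -3y⁴ + 2y³ + y² - y - 2 ≠ 0; add h_4 = -3y⁴ + 2y³ + y² - y - 2 to the basis.

The other S-polynomials (S(f_1,h_3), S(f_1,h_4), S(f_2,h_4), S(h_3,h_4)) all reduce to 0 modulo the current basis, so we have a Gröbner basis.
Inter-reduce: drop elements whose leading term is divisible by another's, tail-reduce, and make monic.
Reduced Gröbner basis: {x + 3y³ - 2y² - y, y⁴ - 3y³ + 2y² - 2y + 3}.
Label its elements g_1 = x + 3y³ - 2y² - y, g_2 = y⁴ - 3y³ + 2y² - 2y + 3.

Reduce p = -x + 3y modulo G:
  leading term x: subtract (-1)·g_1 from -x + 3y → 3y³ - 2y² + 2y
  leading term y³: no divisor's leading term divides it; move 3y³ to the remainder.
  leading term y²: no divisor's leading term divides it; move -2y² to the remainder.
  leading term y: no divisor's leading term divides it; move 2y to the remainder.
  normal form = 3y³ - 2y² + 2y.
The normal form is nonzero, so p ∉ I. Since p minus its normal form lies in I, I + (p) = I + (r) where r = 3y³ - 2y² + 2y; decide whether this ideal is the whole ring.
Run Buchberger on G together with r (pairs among the g_i already reduce to 0 since G is a Gröbner basis):
g_1 = x + 3y³ - 2y² - y, LT = x.
g_2 = y⁴ - 3y³ + 2y² - 2y + 3, LT = y⁴.
r = 3y³ - 2y² + 2y, LT = y³.

S(g_2,r): lcm = y⁴. S = -y² - 2y + 3.
  reduce S modulo (g_1, g_2, r):
  remainder -y² - 2y + 3 ≠ 0; add m_4 = -y² - 2y + 3 to the basis.

S(g_2,m_4): lcm = y⁴. S = 2y³ - 2y² - 2y + 3.
  reduce S modulo (g_1, g_2, r, m_4):
  remainder -2y + 1 ≠ 0; add m_5 = -2y + 1 to the basis.

The other S-polynomials (S(g_1,g_2), S(g_1,r), S(g_1,m_4), S(r,m_4), S(g_1,m_5), S(g_2,m_5), S(r,m_5), S(m_4,m_5)) all reduce to 0 modulo the current basis, so we have a Gröbner basis.
Inter-reduce: drop elements whose leading term is divisible by another's, tail-reduce, and make monic.
Reduced Gröbner basis: {x + 2, y + 3}.
The reduced Gröbner basis of I + (p) is {x + 2, y + 3} ≠ {1}, a proper ideal, so the enlarged system stays consistent: p is independent of I, with normal form 3y³ - 2y² + 2y.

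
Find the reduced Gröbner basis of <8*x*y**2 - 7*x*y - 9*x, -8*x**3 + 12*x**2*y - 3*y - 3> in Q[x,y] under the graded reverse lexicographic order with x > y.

f_1 = 8*x*y**2 - 7*x*y - 9*x, LT = x*y**2.
f_2 = -8*x**3 + 12*x**2*y - 3*y - 3, LT = x**3.

S(f_1,f_2): lcm = x**3*y**2. S = 3/2*x**2*y**3 - 7/8*x**3*y - 9/8*x**3 - 3/8*y**3 - 3/8*y**2.
  leading term x**2*y**3: subtract (3/16*x*y)·f_1 from 3/2*x**2*y**3 - 7/8*x**3*y - 9/8*x**3 - 3/8*y**3 - 3/8*y**2 → -7/8*x**3*y + 21/16*x**2*y**2 - 9/8*x**3 + 27/16*x**2*y - 3/8*y**3 - 3/8*y**2
  leading term x**3*y: subtract (7/64*y)·f_2 from -7/8*x**3*y + 21/16*x**2*y**2 - 9/8*x**3 + 27/16*x**2*y - 3/8*y**3 - 3/8*y**2 → -9/8*x**3 + 27/16*x**2*y - 3/8*y**3 - 3/64*y**2 + 21/64*y
  leading term x**3: subtract (9/64)·f_2 from -9/8*x**3 + 27/16*x**2*y - 3/8*y**3 - 3/64*y**2 + 21/64*y → -3/8*y**3 - 3/64*y**2 + 3/4*y + 27/64
  leading term y**3: no divisor's leading term divides it; move -3/8*y**3 to the remainder.
  leading term y**2: no divisor's leading term divides it; move -3/64*y**2 to the remainder.
  leading term y: no divisor's leading term divides it; move 3/4*y to the remainder.
  leading term 1: no divisor's leading term divides it; move 27/64 to the remainder.
  remainder -3/8*y**3 - 3/64*y**2 + 3/4*y + 27/64 ≠ 0; add g_3 = -3/8*y**3 - 3/64*y**2 + 3/4*y + 27/64 to the basis.

The other S-polynomials (S(f_1,g_3), S(f_2,g_3)) all reduce to 0 modulo the current basis, so we have a Gröbner basis.

G = {x**3 - 3/2*x**2*y + 3/8*y + 3/8, x*y**2 - 7/8*x*y - 9/8*x, y**3 + 1/8*y**2 - 2*y - 9/8}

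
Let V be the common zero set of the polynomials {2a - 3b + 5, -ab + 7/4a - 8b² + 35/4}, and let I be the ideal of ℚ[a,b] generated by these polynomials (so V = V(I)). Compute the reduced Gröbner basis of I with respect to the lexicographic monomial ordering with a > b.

Buchberger's algorithm terminates because the ascending chain of leading-term ideals stabilizes.

f_1 = 2a - 3b + 5, LT = a.
f_2 = -ab + 7/4a - 8b² + 35/4, LT = ab.

S(f_1,f_2): lcm = ab. S = 7/4a - 19/2b² + 5/2b + 35/4.
  leading term a: subtract (⅞)·f_1 from 7/4a - 19/2b² + 5/2b + 35/4 → -19/2b² + 41/8b + 35/8
  leading term b²: no divisor's leading term divides it; move -19/2b² to the remainder.
  leading term b: no divisor's leading term divides it; move 41/8b to the remainder.
  leading term 1: no divisor's leading term divides it; move 35/8 to the remainder.
  remainder -19/2b² + 41/8b + 35/8 ≠ 0; add g_3 = -19/2b² + 41/8b + 35/8 to the basis.

The other S-polynomials (S(f_1,g_3), S(f_2,g_3)) all reduce to 0 modulo the current basis, so we have a Gröbner basis.
Inter-reduce: drop elements whose leading term is divisible by another's, tail-reduce, and make monic.

G = {a - 3/2b + 5/2, b² - 41/76b - 35/76}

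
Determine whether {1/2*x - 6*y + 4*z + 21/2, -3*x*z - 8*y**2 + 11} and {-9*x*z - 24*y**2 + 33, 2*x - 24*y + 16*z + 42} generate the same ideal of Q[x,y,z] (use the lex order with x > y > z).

For a fixed monomial order, each ideal has a unique reduced Gröbner basis; comparing bases decides equality.
Buchberger on the first generating set:
f_1 = 1/2*x - 6*y + 4*z + 21/2, LT = x.
f_2 = -3*x*z - 8*y**2 + 11, LT = x*z.

S(f_1,f_2): lcm = x*z. S = -8/3*y**2 - 12*y*z + 8*z**2 + 21*z + 11/3.
  reduce S modulo (f_1, f_2):
  remainder -8/3*y**2 - 12*y*z + 8*z**2 + 21*z + 11/3 ≠ 0; add g_3 = -8/3*y**2 - 12*y*z + 8*z**2 + 21*z + 11/3 to the basis.

The other S-polynomials (S(f_1,g_3), S(f_2,g_3)) all reduce to 0 modulo the current basis, so we have a Gröbner basis.
Inter-reduce: drop elements whose leading term is divisible by another's, tail-reduce, and make monic.
Reduced Gröbner basis: {x - 12*y + 8*z + 21, y**2 + 9/2*y*z - 3*z**2 - 63/8*z - 11/8}.

Buchberger on the second generating set:
h_1 = -9*x*z - 24*y**2 + 33, LT = x*z.
h_2 = 2*x - 24*y + 16*z + 42, LT = x.

S(h_1,h_2): lcm = x*z. S = 8/3*y**2 + 12*y*z - 8*z**2 - 21*z - 11/3.
  reduce S modulo (h_1, h_2):
  remainder 8/3*y**2 + 12*y*z - 8*z**2 - 21*z - 11/3 ≠ 0; add k_3 = 8/3*y**2 + 12*y*z - 8*z**2 - 21*z - 11/3 to the basis.

The other S-polynomials (S(h_1,k_3), S(h_2,k_3)) all reduce to 0 modulo the current basis, so we have a Gröbner basis.
Inter-reduce: drop elements whose leading term is divisible by another's, tail-reduce, and make monic.
Reduced Gröbner basis: {x - 12*y + 8*z + 21, y**2 + 9/2*y*z - 3*z**2 - 63/8*z - 11/8}.

Same reduced basis, so the two generating sets span the same ideal.

Yes, the ideals are equal.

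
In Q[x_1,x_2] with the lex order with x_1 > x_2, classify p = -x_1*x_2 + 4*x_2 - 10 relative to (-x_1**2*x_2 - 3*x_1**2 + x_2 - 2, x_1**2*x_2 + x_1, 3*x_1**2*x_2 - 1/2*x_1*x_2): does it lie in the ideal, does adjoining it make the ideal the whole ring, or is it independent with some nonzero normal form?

First compute the reduced Gröbner basis of I by Buchberger's algorithm.
f_1 = -x_1**2*x_2 - 3*x_1**2 + x_2 - 2, LT = x_1**2*x_2.
f_2 = x_1**2*x_2 + x_1, LT = x_1**2*x_2.
f_3 = 3*x_1**2*x_2 - 1/2*x_1*x_2, LT = x_1**2*x_2.

S(f_1,f_2): lcm = x_1**2*x_2. S = 3*x_1**2 - x_1 - x_2 + 2.
  reduce S modulo (f_1, f_2, f_3):
  remainder 3*x_1**2 - x_1 - x_2 + 2 ≠ 0; add h_4 = 3*x_1**2 - x_1 - x_2 + 2 to the basis.

S(f_1,f_3): lcm = x_1**2*x_2. S = 3*x_1**2 + 1/6*x_1*x_2 - x_2 + 2.
  reduce S modulo (f_1, f_2, f_3, h_4):
  remainder 1/6*x_1*x_2 + x_1 ≠ 0; add h_5 = 1/6*x_1*x_2 + x_1 to the basis.

S(f_1,h_4): lcm = x_1**2*x_2. S = 3*x_1**2 + 1/3*x_1*x_2 + 1/3*x_2**2 - 5/3*x_2 + 2.
  reduce S modulo (f_1, f_2, f_3, h_4, h_5):
  remainder -x_1 + 1/3*x_2**2 - 2/3*x_2 ≠ 0; add h_6 = -x_1 + 1/3*x_2**2 - 2/3*x_2 to the basis.

S(f_1,h_5): lcm = x_1**2*x_2. S = -3*x_1**2 - x_2 + 2.
  reduce S modulo (f_1, f_2, f_3, h_4, h_5, h_6):
  remainder -1/3*x_2**2 - 4/3*x_2 + 4 ≠ 0; add h_7 = -1/3*x_2**2 - 4/3*x_2 + 4 to the basis.

S(f_1,h_6): lcm = x_1**2*x_2. S = 3*x_1**2 + 1/3*x_1*x_2**3 - 2/3*x_1*x_2**2 - x_2 + 2.
  reduce S modulo (f_1, f_2, f_3, h_4, h_5, h_6, h_7):
  remainder 190*x_2 - 380 ≠ 0; add h_8 = 190*x_2 - 380 to the basis.

The other S-polynomials (S(f_2,f_3), S(f_2,h_4), S(f_3,h_4), S(f_2,h_5), S(f_3,h_5), S(h_4,h_5), S(f_2,h_6), S(f_3,h_6), S(h_4,h_6), S(h_5,h_6), S(f_1,h_7), S(f_2,h_7), S(f_3,h_7), S(h_4,h_7), S(h_5,h_7), S(h_6,h_7), S(f_1,h_8), S(f_2,h_8), S(f_3,h_8), S(h_4,h_8), S(h_5,h_8), S(h_6,h_8), S(h_7,h_8)) all reduce to 0 modulo the current basis, so we have a Gröbner basis.
Inter-reduce: drop elements whose leading term is divisible by another's, tail-reduce, and make monic.
Reduced Gröbner basis: {x_1, x_2 - 2}.
Label its elements g_1 = x_1, g_2 = x_2 - 2.

Reduce p = -x_1*x_2 + 4*x_2 - 10 modulo G:
  leading term x_1*x_2: subtract (-x_2)·g_1 from -x_1*x_2 + 4*x_2 - 10 → 4*x_2 - 10
  leading term x_2: subtract (4)·g_2 from 4*x_2 - 10 → -2
  leading term 1: no divisor's leading term divides it; move -2 to the remainder.
  normal form = -2.
The normal form is nonzero, so p ∉ I. Since p minus its normal form lies in I, I + (p) = I + (r) where r = -2; decide whether this ideal is the whole ring.
Here r = -2 is a nonzero constant, hence a unit: 1 ∈ I + (p), the Gröbner basis of I + (p) is {1}, and the enlarged system has no common solution — adjoining p is inconsistent.

Adjoining -x_1*x_2 + 4*x_2 - 10 makes the ideal the whole ring: the system is inconsistent.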